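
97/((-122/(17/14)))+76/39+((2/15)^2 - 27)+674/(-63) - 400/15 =-316560409/4995900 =-63.36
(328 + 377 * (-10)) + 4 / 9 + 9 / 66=-681401 / 198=-3441.42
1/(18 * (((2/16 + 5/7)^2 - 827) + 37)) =-1568/22277079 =-0.00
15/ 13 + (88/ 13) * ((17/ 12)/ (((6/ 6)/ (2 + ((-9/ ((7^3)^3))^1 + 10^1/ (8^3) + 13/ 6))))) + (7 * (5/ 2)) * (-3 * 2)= -38497140602509/ 604335618432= -63.70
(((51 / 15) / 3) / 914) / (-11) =-17 / 150810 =-0.00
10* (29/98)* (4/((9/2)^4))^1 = 9280/321489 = 0.03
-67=-67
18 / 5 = 3.60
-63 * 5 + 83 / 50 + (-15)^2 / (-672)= -1756579 / 5600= -313.67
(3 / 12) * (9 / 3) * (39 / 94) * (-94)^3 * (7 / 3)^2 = -1407133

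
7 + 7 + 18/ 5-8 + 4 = 68/ 5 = 13.60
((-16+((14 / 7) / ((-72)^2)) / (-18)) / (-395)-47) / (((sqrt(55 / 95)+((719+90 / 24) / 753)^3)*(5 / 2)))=-12565420856337021490519139914 / 153545811264483323530215375+27700033962975148985490304*sqrt(209) / 5686881898684567538156125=-11.42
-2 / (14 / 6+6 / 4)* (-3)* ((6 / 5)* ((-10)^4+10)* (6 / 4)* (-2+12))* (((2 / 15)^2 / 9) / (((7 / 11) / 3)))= 302016 / 115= 2626.23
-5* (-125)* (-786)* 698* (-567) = 194420047500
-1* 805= -805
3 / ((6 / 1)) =1 / 2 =0.50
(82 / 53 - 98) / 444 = -426 / 1961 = -0.22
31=31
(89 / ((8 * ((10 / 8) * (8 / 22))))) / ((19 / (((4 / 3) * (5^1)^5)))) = 611875 / 114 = 5367.32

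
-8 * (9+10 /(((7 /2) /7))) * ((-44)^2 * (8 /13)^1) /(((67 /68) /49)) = -11972595712 /871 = -13745804.49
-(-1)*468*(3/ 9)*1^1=156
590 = 590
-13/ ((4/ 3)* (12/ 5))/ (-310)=0.01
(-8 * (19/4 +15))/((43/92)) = -14536/43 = -338.05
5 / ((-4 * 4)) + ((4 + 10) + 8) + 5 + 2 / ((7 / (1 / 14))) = 20939 / 784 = 26.71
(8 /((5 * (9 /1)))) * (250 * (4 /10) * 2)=320 /9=35.56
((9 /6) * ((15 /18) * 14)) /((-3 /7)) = -245 /6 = -40.83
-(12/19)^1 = -12/19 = -0.63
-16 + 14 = -2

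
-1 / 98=-0.01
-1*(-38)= 38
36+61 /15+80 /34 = 10817 /255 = 42.42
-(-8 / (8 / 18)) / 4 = 9 / 2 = 4.50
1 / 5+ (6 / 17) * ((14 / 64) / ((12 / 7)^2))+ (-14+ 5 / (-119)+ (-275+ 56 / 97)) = -12776202811 / 44325120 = -288.24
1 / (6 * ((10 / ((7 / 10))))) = 7 / 600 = 0.01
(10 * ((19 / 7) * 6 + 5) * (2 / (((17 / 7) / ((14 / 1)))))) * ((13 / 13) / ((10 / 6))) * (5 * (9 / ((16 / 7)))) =985635 / 34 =28989.26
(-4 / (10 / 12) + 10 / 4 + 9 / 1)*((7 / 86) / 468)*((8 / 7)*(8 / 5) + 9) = 25393 / 2012400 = 0.01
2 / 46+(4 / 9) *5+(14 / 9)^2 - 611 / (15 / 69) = -26137094 / 9315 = -2805.91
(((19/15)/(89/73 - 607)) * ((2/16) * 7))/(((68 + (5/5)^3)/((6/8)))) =-9709/488210880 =-0.00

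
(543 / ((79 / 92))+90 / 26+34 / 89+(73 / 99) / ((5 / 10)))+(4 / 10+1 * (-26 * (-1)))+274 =42442617959 / 45244485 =938.07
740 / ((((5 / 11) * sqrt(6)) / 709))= 471221.41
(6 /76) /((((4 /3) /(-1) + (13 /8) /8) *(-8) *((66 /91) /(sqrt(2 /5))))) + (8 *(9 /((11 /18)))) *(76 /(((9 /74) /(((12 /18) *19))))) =78 *sqrt(10) /32395 + 10258176 /11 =932561.46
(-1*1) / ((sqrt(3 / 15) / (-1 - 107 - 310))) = 418*sqrt(5) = 934.68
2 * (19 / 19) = 2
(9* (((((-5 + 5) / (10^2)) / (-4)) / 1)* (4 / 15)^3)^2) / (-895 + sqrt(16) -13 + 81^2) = 0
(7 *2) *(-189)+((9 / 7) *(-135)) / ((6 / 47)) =-4005.64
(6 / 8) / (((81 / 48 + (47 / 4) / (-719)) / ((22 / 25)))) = 189816 / 480625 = 0.39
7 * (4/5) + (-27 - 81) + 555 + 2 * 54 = 2803/5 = 560.60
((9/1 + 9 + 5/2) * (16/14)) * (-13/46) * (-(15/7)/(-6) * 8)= -21320/1127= -18.92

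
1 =1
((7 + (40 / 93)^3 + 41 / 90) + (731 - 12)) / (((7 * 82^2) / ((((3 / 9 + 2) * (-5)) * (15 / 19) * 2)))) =-29219680565 / 102761432892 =-0.28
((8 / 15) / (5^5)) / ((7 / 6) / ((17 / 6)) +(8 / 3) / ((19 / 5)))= 2584 / 16859375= 0.00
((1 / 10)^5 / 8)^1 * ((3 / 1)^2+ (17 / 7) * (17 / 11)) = 491 / 30800000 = 0.00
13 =13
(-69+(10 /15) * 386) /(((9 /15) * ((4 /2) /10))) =14125 /9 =1569.44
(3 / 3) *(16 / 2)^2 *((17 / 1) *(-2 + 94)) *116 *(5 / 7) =58055680 / 7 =8293668.57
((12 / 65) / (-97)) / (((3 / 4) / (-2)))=32 / 6305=0.01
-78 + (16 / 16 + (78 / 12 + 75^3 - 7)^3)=600675354494718133 / 8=75084419311839766.62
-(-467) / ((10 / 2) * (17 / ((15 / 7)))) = 1401 / 119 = 11.77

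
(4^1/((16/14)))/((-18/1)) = -7/36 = -0.19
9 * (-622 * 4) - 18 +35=-22375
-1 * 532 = -532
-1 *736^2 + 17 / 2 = -1083375 / 2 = -541687.50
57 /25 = 2.28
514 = 514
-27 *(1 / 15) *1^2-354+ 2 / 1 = -353.80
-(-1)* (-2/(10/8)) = -8/5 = -1.60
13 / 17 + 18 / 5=371 / 85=4.36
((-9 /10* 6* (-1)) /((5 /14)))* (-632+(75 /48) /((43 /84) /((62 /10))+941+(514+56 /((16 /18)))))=-1888750267929 /197654350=-9555.82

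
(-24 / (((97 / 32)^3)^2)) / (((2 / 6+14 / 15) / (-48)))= 18554258718720 / 15826468093651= 1.17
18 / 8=9 / 4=2.25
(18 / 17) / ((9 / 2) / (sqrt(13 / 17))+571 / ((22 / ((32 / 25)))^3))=-45527099904000000 / 10119791285314354921+140133243164062500* sqrt(221) / 10119791285314354921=0.20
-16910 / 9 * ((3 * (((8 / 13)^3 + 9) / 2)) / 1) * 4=-686038700 / 6591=-104087.19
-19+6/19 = -355/19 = -18.68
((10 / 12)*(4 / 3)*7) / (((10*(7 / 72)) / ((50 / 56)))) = 50 / 7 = 7.14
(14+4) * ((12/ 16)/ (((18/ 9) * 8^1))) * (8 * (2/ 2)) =6.75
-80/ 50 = -8/ 5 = -1.60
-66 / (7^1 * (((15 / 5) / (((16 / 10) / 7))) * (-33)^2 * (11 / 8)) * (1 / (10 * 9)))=-256 / 5929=-0.04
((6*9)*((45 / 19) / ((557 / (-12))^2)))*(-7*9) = -22044960 / 5894731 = -3.74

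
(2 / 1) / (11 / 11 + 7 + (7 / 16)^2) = 512 / 2097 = 0.24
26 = 26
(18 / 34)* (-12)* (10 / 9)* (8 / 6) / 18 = -80 / 153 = -0.52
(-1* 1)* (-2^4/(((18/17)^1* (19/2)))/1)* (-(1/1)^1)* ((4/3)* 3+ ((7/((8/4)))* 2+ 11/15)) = -47872/2565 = -18.66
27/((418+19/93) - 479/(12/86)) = -0.01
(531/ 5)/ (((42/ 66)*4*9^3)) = 649/ 11340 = 0.06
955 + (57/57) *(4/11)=10509/11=955.36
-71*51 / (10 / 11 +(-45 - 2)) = 78.56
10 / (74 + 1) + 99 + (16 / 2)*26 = 4607 / 15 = 307.13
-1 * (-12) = 12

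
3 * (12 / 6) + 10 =16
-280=-280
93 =93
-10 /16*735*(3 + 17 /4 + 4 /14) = -110775 /32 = -3461.72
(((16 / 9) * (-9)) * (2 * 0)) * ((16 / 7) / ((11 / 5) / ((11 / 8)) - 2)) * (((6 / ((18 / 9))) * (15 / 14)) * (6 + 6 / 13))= 0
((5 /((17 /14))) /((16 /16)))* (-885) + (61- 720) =-73153 /17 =-4303.12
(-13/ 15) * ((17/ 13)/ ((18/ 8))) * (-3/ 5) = 68/ 225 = 0.30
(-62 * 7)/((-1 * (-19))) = -434/19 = -22.84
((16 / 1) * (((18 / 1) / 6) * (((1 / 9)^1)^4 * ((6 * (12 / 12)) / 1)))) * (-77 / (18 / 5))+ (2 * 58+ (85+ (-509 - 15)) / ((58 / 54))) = -293.66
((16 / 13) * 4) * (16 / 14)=5.63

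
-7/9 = -0.78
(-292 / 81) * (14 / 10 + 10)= -5548 / 135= -41.10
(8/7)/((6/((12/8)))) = 2/7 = 0.29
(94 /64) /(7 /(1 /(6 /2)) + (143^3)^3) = 47 /800155353944841528448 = 0.00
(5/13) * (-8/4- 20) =-110/13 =-8.46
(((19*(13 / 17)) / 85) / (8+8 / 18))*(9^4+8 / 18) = 132.82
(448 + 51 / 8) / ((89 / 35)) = 127225 / 712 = 178.69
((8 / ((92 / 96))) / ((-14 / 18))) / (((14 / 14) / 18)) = -31104 / 161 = -193.19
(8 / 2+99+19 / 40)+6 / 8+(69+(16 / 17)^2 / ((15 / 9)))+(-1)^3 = 172.76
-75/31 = -2.42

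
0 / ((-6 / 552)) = 0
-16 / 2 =-8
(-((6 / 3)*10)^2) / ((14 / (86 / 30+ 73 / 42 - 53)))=203260 / 147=1382.72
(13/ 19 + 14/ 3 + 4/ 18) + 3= 1466/ 171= 8.57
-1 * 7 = -7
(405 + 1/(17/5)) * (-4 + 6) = 13780/17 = 810.59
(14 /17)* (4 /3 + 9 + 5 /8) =1841 /204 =9.02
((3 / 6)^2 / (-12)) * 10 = -5 / 24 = -0.21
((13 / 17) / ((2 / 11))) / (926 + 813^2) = 11 / 1731110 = 0.00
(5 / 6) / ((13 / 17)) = 85 / 78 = 1.09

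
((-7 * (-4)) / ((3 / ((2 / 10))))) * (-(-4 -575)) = 5404 / 5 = 1080.80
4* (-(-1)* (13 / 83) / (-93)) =-52 / 7719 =-0.01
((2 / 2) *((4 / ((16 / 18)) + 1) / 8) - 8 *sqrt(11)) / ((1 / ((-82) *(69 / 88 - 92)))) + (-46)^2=464531 / 64 - 658214 *sqrt(11) / 11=-191200.69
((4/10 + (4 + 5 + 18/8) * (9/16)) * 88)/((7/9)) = 213147/280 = 761.24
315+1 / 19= 5986 / 19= 315.05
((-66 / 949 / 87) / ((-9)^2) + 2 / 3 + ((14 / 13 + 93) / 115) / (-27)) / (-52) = -163135607 / 13330621980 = -0.01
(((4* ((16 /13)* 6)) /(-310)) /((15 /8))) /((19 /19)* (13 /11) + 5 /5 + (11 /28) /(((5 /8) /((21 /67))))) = -0.02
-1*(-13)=13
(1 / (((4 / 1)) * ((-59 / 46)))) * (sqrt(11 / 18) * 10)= -115 * sqrt(22) / 354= -1.52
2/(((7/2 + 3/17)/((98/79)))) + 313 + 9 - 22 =2969164/9875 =300.67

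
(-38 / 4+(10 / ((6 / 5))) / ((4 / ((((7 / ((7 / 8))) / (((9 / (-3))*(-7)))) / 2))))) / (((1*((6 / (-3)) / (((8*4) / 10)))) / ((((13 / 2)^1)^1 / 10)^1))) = 14911 / 1575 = 9.47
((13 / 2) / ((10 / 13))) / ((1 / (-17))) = -2873 / 20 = -143.65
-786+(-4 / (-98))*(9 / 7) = -269580 / 343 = -785.95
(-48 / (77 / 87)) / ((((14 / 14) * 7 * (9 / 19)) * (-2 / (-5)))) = -40.89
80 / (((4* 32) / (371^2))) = 688205 / 8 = 86025.62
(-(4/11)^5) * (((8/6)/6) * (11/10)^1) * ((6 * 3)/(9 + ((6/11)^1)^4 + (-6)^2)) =-2048/3300705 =-0.00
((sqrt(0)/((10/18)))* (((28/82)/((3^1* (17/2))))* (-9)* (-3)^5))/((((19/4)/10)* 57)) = 0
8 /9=0.89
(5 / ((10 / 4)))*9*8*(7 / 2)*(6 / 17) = 3024 / 17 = 177.88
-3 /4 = -0.75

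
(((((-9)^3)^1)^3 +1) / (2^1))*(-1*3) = 581130732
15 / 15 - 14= -13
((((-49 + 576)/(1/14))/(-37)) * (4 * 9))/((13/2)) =-1104.40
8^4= 4096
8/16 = 1/2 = 0.50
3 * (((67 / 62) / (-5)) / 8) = -201 / 2480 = -0.08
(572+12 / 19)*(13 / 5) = 1488.84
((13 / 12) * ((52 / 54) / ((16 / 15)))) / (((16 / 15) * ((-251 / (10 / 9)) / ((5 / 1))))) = -105625 / 5204736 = -0.02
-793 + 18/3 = -787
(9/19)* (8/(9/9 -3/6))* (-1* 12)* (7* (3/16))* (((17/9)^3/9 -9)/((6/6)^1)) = 1515808/1539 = 984.93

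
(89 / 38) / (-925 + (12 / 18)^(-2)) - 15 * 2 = -2104048 / 70129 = -30.00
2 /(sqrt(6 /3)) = 1.41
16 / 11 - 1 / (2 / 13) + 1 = -89 / 22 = -4.05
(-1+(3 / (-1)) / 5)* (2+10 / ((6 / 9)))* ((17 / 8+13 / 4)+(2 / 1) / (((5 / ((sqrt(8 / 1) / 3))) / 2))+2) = -221.12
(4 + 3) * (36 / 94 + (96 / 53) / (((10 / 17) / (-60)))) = -1290.60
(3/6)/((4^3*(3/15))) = 5/128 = 0.04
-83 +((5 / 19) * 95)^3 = 15542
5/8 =0.62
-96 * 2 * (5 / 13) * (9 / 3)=-2880 / 13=-221.54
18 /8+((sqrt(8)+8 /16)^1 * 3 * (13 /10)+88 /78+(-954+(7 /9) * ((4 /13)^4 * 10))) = -1219186081 /1285245+39 * sqrt(2) /5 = -937.57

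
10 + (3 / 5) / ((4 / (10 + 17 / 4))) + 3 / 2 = 1091 / 80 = 13.64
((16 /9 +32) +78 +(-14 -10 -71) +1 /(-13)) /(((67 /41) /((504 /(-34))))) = -2243192 /14807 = -151.50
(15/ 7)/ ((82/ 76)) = 570/ 287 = 1.99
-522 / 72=-29 / 4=-7.25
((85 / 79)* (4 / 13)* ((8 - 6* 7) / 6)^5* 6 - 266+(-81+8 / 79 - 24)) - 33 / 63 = -6974802010 / 582309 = -11977.84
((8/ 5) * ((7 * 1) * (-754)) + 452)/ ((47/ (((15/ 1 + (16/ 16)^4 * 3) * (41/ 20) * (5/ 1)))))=-7373358/ 235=-31375.99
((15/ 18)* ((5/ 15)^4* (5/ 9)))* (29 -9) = 250/ 2187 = 0.11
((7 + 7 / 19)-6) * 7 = 182 / 19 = 9.58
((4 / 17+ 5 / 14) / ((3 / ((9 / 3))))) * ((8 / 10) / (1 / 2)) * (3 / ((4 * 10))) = 423 / 5950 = 0.07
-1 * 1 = -1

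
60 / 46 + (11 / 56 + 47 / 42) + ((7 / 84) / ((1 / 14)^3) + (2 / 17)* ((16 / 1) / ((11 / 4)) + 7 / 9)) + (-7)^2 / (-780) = 32688929177 / 140900760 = 232.00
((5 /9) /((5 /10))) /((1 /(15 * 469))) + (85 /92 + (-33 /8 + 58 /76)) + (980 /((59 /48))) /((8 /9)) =8711.18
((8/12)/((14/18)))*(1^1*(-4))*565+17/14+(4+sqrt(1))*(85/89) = -2406217/1246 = -1931.15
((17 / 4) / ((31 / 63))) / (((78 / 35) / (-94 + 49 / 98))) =-2336565 / 6448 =-362.37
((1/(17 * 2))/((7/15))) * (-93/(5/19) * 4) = -10602/119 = -89.09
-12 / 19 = -0.63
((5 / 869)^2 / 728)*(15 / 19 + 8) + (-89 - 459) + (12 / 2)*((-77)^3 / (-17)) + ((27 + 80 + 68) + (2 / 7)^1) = 4077971369184209 / 25367368312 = 160756.58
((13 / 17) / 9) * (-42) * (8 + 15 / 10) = -1729 / 51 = -33.90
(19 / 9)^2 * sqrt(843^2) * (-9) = -101441 / 3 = -33813.67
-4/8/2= -1/4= -0.25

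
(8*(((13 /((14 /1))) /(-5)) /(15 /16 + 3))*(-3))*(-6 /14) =-832 /1715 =-0.49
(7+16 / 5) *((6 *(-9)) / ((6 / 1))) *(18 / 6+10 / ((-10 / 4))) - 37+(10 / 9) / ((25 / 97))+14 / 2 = 595 / 9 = 66.11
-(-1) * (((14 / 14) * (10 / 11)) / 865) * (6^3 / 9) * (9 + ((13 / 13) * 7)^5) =807168 / 1903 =424.16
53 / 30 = 1.77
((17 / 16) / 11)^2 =289 / 30976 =0.01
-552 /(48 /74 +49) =-20424 /1837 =-11.12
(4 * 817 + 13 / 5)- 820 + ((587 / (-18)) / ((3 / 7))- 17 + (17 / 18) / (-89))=2357.50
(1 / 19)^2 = 0.00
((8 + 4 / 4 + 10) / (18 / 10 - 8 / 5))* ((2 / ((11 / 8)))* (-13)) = -19760 / 11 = -1796.36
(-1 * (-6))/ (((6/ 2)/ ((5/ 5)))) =2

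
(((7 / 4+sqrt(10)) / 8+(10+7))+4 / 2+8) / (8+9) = sqrt(10) / 136+871 / 544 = 1.62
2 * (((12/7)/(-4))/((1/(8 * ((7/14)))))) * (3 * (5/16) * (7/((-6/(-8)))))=-30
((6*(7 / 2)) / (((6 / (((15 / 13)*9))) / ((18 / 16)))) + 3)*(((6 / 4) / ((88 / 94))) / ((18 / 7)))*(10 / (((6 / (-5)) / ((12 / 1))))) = -25028675 / 9152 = -2734.78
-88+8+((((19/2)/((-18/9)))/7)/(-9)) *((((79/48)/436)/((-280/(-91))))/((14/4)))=-59067167687/738339840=-80.00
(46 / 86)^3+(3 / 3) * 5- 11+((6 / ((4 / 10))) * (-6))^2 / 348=40185850 / 2305703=17.43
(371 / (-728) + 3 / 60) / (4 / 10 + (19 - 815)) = 239 / 413712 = 0.00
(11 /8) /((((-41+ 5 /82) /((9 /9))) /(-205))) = 92455 /13428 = 6.89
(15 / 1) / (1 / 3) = 45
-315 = -315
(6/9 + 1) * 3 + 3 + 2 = 10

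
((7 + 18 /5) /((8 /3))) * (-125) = -3975 /8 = -496.88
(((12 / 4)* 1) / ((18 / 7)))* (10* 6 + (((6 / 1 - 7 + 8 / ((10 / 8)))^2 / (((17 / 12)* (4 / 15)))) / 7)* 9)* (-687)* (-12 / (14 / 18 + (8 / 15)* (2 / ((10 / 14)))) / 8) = 2929165335 / 34748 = 84297.38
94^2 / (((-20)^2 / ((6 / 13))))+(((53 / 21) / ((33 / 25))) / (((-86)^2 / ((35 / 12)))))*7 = 29128967323 / 2855595600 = 10.20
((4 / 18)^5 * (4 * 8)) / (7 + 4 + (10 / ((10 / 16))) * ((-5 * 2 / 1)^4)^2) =1024 / 94478400649539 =0.00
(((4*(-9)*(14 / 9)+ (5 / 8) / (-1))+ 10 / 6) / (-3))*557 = 734683 / 72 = 10203.93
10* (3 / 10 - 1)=-7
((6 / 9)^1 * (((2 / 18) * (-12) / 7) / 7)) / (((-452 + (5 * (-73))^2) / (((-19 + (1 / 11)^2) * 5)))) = 30640 / 2361633351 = 0.00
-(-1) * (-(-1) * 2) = 2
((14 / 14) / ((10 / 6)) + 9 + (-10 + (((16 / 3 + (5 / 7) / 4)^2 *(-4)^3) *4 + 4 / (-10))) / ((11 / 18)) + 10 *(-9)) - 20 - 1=-3147107 / 245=-12845.33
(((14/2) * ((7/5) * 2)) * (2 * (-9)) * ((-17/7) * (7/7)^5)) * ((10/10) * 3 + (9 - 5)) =29988/5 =5997.60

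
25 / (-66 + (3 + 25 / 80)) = -400 / 1003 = -0.40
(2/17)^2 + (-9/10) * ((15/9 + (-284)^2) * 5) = -209790583/578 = -362959.49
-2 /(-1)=2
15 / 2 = 7.50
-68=-68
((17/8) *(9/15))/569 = 51/22760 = 0.00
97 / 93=1.04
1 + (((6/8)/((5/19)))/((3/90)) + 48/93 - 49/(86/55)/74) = 17083345/197284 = 86.59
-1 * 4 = -4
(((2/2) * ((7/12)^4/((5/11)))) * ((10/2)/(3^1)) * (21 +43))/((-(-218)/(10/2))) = 132055/211896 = 0.62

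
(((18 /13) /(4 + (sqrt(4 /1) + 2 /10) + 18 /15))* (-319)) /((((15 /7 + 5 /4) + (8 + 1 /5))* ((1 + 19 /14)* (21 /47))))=-3816400 /780663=-4.89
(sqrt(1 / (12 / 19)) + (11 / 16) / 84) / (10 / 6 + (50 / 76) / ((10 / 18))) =209 / 72800 + 19 * sqrt(57) / 325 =0.44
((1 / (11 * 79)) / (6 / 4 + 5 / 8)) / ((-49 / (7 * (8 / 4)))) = -16 / 103411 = -0.00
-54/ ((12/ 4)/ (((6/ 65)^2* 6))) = -3888/ 4225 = -0.92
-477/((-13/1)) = 477/13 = 36.69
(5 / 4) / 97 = 5 / 388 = 0.01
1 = 1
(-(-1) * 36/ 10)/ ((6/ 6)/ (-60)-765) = -216/ 45901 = -0.00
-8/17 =-0.47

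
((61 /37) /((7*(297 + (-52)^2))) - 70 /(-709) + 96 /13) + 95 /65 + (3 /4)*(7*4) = 214525600755 /7163996203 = 29.94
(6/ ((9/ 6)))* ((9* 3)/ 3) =36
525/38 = 13.82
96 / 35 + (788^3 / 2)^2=2094909942599183456 / 35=59854569788548098.74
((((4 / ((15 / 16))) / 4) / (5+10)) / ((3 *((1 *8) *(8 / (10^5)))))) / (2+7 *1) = 1000 / 243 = 4.12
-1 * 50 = -50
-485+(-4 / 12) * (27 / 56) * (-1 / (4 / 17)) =-484.32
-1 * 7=-7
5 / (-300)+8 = 479 / 60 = 7.98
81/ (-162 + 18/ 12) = -54/ 107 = -0.50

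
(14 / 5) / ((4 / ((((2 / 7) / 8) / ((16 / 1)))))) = 1 / 640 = 0.00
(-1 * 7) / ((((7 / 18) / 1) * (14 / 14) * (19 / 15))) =-270 / 19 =-14.21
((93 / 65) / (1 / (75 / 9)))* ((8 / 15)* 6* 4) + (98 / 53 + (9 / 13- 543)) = -267224 / 689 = -387.84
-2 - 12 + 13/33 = -449/33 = -13.61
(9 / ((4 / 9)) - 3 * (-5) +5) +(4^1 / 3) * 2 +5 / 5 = 527 / 12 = 43.92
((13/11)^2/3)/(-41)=-169/14883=-0.01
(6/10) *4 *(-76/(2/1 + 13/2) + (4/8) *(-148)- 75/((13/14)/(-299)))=981936/17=57760.94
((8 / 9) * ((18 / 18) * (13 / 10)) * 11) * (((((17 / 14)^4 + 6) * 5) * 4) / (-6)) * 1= -44904431 / 129654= -346.34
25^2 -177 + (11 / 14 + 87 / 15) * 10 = 3597 / 7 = 513.86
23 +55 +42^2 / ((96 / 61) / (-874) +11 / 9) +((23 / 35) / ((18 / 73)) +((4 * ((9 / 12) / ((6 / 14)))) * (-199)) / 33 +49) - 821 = 288880689473 / 405813870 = 711.86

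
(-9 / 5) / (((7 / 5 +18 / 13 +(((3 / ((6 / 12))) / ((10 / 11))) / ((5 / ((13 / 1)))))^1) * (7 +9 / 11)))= -6435 / 557452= -0.01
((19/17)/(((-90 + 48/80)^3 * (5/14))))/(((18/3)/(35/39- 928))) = 120222025/177646785147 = 0.00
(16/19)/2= 8/19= 0.42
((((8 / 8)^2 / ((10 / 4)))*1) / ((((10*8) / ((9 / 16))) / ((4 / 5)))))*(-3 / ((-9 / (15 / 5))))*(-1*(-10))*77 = 693 / 400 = 1.73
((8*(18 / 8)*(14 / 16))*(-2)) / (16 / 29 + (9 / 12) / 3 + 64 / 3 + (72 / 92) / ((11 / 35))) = -2773386 / 2168099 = -1.28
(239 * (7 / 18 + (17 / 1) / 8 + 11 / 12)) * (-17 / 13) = -77197 / 72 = -1072.18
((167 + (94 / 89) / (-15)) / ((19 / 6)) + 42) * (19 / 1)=800812 / 445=1799.58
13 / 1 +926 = 939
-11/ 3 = -3.67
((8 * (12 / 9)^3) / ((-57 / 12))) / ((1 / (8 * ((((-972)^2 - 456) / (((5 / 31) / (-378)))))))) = 6714791559168 / 95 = 70682016412.29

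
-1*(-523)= 523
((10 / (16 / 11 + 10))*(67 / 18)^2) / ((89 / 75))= 6172375 / 605556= 10.19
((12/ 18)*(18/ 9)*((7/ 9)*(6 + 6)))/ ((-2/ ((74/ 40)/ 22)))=-259/ 495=-0.52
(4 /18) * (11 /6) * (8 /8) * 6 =2.44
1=1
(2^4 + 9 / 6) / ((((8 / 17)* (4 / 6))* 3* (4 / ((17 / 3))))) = 10115 / 384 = 26.34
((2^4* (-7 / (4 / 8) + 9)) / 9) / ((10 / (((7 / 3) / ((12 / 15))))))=-70 / 27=-2.59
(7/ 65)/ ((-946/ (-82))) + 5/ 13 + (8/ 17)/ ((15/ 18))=501056/ 522665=0.96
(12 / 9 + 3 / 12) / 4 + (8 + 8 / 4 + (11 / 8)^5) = 1505105 / 98304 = 15.31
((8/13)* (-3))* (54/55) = -1296/715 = -1.81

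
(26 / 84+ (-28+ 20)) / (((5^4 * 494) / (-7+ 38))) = -527 / 682500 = -0.00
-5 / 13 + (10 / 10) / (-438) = -2203 / 5694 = -0.39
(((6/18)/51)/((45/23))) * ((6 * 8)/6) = 0.03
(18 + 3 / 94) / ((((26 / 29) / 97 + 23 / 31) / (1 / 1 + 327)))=1616045996 / 205249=7873.59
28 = 28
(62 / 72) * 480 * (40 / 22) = 24800 / 33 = 751.52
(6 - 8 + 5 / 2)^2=1 / 4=0.25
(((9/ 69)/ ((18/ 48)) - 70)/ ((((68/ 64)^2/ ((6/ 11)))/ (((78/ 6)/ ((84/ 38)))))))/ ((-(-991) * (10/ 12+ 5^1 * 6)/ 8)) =-4862287872/ 93834336365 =-0.05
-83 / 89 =-0.93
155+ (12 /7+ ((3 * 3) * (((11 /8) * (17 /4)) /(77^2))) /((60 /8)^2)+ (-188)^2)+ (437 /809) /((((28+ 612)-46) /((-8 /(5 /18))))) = 9288066368099 /261630600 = 35500.69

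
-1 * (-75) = 75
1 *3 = 3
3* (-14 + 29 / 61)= -2475 / 61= -40.57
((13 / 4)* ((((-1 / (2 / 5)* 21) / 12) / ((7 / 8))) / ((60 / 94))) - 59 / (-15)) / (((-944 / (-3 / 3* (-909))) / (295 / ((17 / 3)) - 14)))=506373903 / 641920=788.84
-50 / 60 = -5 / 6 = -0.83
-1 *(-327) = 327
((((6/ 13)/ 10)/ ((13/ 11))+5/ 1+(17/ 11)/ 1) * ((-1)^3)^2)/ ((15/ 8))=163208/ 46475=3.51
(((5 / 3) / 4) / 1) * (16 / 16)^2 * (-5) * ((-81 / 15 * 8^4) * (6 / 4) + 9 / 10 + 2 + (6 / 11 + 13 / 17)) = 310171195 / 4488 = 69111.23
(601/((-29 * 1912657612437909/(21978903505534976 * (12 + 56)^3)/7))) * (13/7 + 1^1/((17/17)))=-16907930888737946337280/11289857675697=-1497621261.00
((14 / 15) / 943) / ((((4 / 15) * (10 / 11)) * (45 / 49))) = 3773 / 848700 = 0.00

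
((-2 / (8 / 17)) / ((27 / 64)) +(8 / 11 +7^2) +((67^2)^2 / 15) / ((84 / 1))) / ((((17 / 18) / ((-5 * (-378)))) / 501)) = 176815335321 / 11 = 16074121392.82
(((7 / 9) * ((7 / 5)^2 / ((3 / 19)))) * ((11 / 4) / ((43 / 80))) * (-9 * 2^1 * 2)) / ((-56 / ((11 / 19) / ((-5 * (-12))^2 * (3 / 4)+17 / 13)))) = 154154 / 22650465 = 0.01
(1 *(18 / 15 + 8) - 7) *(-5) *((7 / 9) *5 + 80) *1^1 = -922.78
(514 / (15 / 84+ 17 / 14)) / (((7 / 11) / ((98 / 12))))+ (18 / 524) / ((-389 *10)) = 564719483507 / 119244060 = 4735.83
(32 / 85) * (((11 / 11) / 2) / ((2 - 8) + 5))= -16 / 85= -0.19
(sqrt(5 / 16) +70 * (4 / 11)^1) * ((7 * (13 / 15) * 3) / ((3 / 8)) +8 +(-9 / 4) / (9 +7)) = 54137 * sqrt(5) / 3840 +378959 / 264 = 1466.98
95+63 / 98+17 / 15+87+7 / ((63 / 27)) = 39223 / 210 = 186.78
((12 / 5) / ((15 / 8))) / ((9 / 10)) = 1.42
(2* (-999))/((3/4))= -2664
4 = 4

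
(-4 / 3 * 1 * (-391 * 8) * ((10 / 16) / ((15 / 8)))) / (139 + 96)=12512 / 2115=5.92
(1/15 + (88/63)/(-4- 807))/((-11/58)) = -962278/2810115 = -0.34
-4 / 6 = -2 / 3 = -0.67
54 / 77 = 0.70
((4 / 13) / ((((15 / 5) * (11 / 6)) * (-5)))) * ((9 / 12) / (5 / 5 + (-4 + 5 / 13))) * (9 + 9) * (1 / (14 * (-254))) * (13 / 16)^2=-4563 / 425582080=-0.00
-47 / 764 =-0.06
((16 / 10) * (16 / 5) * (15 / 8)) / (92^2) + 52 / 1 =137543 / 2645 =52.00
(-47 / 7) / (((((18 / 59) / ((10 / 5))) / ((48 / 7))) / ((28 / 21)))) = -177472 / 441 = -402.43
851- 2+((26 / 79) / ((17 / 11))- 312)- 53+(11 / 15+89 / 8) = 79946849 / 161160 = 496.07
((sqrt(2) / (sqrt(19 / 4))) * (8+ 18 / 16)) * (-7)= -511 * sqrt(38) / 76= -41.45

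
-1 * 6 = -6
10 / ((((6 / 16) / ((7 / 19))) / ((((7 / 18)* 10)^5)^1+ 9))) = 29709856960 / 3365793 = 8827.00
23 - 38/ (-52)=23.73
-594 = -594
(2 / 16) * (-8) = -1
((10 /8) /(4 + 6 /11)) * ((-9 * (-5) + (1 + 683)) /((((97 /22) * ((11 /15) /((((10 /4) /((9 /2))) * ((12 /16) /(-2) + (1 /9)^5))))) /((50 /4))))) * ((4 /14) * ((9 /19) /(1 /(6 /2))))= -243566125 /3715488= -65.55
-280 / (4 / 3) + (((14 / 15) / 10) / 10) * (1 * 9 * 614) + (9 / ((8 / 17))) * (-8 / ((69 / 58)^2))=-17624287 / 66125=-266.53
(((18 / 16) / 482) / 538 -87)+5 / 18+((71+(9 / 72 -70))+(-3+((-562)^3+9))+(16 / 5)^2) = -82853514549151763 / 466768800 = -177504397.36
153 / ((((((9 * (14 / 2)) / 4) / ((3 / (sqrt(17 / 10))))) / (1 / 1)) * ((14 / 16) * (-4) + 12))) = 24 * sqrt(170) / 119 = 2.63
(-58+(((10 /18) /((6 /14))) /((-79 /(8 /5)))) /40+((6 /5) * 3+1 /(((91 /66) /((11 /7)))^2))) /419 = -229799010187 /1813233555315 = -0.13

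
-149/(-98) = 149/98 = 1.52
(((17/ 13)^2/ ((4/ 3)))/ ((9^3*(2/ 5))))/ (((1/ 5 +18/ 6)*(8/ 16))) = 7225/ 2628288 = 0.00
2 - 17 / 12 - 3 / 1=-29 / 12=-2.42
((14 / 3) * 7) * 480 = 15680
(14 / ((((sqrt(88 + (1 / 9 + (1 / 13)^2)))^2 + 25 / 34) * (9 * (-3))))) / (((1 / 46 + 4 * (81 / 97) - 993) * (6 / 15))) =179470564 / 12174023004231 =0.00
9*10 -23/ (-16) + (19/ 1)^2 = 7239/ 16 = 452.44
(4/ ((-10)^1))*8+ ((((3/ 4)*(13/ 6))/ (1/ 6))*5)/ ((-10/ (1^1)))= -8.08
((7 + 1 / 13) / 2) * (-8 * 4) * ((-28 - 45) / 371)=107456 / 4823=22.28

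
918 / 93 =306 / 31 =9.87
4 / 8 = 1 / 2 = 0.50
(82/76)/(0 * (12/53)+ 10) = 41/380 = 0.11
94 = 94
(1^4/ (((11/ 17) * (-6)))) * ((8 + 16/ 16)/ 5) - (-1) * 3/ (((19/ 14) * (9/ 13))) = 17113/ 6270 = 2.73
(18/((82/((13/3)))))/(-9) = -13/123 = -0.11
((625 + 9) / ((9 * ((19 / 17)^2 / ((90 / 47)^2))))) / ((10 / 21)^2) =727223994 / 797449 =911.94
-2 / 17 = -0.12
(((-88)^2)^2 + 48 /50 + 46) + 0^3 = 1499239574 /25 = 59969582.96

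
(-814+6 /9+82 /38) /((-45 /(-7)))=-323659 /2565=-126.18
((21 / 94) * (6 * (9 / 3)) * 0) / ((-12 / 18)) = 0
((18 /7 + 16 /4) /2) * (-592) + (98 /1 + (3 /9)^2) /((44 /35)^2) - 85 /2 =-1925.56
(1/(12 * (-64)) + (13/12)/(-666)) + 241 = 61633555/255744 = 241.00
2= 2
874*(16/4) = 3496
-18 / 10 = -9 / 5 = -1.80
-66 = -66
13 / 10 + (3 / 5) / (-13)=163 / 130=1.25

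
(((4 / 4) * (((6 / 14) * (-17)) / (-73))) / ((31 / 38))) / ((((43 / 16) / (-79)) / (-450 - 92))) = 1327700544 / 681163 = 1949.17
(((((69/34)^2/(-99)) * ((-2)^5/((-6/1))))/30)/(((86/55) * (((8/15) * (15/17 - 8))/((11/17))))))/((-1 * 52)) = -2645/170597856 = -0.00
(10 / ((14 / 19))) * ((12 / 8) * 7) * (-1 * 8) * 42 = -47880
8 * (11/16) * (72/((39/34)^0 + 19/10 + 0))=3960/29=136.55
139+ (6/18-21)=355/3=118.33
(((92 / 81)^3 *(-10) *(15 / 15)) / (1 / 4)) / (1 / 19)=-591802880 / 531441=-1113.58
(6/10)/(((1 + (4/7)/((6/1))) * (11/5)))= 63/253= 0.25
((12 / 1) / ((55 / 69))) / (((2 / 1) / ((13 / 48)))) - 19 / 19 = 457 / 440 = 1.04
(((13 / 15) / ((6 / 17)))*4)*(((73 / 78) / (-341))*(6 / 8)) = -1241 / 61380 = -0.02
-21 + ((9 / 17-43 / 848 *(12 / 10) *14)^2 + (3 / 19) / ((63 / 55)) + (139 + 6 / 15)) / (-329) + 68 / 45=-2546499290475877 / 127879114885200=-19.91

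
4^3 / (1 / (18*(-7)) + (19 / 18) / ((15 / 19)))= 7560 / 157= 48.15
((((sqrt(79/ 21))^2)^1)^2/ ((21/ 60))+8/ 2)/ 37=137168/ 114219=1.20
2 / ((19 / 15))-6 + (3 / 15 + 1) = -306 / 95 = -3.22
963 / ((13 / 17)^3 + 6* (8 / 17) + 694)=1577073 / 1141897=1.38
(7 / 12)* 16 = 28 / 3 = 9.33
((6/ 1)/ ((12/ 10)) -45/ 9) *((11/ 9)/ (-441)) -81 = -81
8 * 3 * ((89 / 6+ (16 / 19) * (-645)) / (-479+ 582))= -240916 / 1957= -123.10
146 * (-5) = -730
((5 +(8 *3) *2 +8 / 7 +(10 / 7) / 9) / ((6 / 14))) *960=121635.56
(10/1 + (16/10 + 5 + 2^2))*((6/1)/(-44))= -309/110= -2.81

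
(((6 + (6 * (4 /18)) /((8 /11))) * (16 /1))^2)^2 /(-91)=-19987173376 /7371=-2711595.90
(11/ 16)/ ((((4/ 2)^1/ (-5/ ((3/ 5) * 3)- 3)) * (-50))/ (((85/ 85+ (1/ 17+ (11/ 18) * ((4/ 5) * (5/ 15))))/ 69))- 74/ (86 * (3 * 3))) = 38794041/ 55149651604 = 0.00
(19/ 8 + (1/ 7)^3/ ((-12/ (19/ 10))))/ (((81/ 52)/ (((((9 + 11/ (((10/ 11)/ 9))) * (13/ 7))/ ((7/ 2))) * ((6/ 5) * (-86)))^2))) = 163521688136843712/ 2573571875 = 63538807.57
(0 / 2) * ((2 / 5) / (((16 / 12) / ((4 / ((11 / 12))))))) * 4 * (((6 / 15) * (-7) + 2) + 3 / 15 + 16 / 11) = 0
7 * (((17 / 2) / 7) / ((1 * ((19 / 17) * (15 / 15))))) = 289 / 38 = 7.61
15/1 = 15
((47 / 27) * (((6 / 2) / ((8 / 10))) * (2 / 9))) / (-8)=-235 / 1296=-0.18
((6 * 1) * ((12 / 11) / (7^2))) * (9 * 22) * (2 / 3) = 864 / 49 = 17.63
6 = 6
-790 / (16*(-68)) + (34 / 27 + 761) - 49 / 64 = 22390967 / 29376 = 762.22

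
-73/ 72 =-1.01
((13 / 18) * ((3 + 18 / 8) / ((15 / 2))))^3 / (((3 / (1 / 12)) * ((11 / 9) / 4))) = 753571 / 64152000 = 0.01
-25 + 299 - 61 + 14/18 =1924/9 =213.78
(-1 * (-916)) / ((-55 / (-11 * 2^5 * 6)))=175872 / 5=35174.40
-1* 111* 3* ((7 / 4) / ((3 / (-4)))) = 777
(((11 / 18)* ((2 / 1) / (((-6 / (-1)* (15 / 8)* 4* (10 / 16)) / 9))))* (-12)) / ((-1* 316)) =88 / 5925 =0.01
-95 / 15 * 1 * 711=-4503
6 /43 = 0.14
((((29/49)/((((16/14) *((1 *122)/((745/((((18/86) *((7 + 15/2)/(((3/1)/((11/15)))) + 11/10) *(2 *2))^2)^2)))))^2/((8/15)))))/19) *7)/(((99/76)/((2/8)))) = 102883625147837928912109375/8437549179011872008858400456704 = 0.00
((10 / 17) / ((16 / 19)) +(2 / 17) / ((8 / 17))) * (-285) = -36765 / 136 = -270.33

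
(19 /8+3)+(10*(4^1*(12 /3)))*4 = 5163 /8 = 645.38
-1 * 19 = -19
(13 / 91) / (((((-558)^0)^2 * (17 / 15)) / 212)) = 3180 / 119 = 26.72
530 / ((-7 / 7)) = -530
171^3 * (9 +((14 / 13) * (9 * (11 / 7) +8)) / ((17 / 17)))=2135090097 / 13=164237699.77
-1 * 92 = -92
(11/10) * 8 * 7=308/5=61.60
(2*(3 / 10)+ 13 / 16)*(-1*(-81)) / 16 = 9153 / 1280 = 7.15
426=426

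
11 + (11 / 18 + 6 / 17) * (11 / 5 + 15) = 4220 / 153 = 27.58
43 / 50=0.86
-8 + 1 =-7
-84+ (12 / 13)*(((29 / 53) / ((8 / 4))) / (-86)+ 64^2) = 8425281 / 2279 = 3696.92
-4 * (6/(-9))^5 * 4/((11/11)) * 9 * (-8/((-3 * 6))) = 2048/243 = 8.43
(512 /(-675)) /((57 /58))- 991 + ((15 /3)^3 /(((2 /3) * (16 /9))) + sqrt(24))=-1091216347 /1231200 + 2 * sqrt(6)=-881.40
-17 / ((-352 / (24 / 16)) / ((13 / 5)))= 663 / 3520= 0.19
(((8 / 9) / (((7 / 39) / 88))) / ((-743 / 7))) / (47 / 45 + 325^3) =-17160 / 143470111787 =-0.00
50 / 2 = 25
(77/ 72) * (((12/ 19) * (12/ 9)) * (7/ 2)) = 3.15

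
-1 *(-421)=421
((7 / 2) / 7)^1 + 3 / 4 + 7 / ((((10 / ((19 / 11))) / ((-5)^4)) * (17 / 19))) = 632685 / 748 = 845.84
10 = 10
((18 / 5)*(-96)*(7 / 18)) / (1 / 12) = -8064 / 5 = -1612.80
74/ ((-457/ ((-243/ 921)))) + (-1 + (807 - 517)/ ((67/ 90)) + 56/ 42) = 389.93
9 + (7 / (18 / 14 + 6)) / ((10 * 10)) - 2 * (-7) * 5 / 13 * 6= 2739337 / 66300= 41.32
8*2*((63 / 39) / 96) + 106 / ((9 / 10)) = 27623 / 234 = 118.05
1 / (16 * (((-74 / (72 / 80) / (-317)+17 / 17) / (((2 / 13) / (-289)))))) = -2853 / 107991208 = -0.00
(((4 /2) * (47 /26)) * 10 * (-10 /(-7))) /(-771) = -4700 /70161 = -0.07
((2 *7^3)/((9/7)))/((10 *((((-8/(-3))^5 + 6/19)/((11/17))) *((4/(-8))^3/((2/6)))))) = -2580732/3788875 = -0.68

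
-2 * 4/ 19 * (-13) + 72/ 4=446/ 19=23.47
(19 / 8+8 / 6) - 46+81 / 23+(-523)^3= -78966749585 / 552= -143055705.77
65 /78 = 5 /6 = 0.83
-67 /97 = -0.69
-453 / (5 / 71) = -32163 / 5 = -6432.60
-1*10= -10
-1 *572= -572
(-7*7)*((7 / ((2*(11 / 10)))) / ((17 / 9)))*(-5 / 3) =25725 / 187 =137.57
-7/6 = -1.17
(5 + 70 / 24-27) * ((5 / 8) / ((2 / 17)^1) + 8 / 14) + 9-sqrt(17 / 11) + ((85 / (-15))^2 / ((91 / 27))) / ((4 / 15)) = -1180355 / 17472-sqrt(187) / 11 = -68.80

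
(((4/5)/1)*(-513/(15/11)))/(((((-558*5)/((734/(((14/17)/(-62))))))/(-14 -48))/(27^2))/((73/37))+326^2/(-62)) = 17209305371016/98016247910675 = 0.18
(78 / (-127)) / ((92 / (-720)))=14040 / 2921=4.81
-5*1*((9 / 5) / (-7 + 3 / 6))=18 / 13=1.38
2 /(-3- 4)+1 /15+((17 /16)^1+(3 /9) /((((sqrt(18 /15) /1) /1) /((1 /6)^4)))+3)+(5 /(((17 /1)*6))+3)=sqrt(30) /23328+196849 /28560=6.89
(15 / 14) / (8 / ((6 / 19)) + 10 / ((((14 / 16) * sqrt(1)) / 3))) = 0.02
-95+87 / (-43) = -97.02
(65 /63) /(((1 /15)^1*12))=325 /252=1.29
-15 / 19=-0.79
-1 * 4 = -4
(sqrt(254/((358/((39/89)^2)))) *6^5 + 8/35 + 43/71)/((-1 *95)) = -303264 *sqrt(22733)/1513445 - 2073/236075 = -30.22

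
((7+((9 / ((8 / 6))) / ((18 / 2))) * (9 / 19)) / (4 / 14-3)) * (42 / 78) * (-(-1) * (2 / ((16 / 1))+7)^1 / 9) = -2107 / 1824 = -1.16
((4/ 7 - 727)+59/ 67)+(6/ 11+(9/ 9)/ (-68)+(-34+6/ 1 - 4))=-265570727/ 350812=-757.02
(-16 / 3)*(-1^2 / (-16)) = -0.33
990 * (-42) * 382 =-15883560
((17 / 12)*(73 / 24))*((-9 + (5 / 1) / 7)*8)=-35989 / 126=-285.63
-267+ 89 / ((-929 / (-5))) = -247598 / 929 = -266.52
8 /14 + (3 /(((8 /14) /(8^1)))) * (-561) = -164930 /7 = -23561.43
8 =8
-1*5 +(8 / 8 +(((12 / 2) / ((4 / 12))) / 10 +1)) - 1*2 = -16 / 5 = -3.20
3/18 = 1/6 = 0.17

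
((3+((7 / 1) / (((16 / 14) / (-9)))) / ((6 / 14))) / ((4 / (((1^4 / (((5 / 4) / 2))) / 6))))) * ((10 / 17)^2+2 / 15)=-69613 / 17340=-4.01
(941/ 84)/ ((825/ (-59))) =-55519/ 69300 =-0.80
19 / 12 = 1.58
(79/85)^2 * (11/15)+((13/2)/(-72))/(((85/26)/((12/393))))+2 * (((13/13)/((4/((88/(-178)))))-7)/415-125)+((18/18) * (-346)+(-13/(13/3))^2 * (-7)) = -414295970746943/629244974250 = -658.40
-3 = -3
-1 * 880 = -880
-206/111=-1.86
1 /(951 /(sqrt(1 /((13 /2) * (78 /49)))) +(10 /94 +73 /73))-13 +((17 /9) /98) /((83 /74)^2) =-3073599630337012057 /236709710447619591 +14705313 * sqrt(3) /77915040359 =-12.98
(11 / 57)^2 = 121 / 3249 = 0.04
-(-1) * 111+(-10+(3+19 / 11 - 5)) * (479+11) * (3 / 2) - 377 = -85981 / 11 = -7816.45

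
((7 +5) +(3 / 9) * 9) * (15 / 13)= 225 / 13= 17.31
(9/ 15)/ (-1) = -3/ 5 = -0.60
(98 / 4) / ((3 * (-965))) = -49 / 5790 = -0.01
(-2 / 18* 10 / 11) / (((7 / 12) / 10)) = -400 / 231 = -1.73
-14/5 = -2.80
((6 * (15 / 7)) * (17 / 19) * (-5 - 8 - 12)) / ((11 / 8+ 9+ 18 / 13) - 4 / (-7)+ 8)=-14.15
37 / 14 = 2.64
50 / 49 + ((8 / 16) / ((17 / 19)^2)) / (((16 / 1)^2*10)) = 74001689 / 72504320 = 1.02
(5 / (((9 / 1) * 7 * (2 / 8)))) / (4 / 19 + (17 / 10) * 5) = 760 / 20853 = 0.04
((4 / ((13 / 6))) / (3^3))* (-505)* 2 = -8080 / 117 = -69.06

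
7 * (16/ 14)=8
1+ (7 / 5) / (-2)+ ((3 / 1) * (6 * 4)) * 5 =3603 / 10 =360.30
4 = 4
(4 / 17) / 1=4 / 17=0.24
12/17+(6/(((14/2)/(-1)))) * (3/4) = 15/238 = 0.06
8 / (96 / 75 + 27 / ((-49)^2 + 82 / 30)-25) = -7211200 / 21371083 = -0.34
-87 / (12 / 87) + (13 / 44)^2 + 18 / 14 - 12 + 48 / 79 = -686012843 / 1070608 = -640.77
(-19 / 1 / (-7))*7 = 19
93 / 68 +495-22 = 32257 / 68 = 474.37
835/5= 167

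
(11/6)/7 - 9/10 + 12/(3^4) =-463/945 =-0.49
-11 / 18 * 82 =-451 / 9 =-50.11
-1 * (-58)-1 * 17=41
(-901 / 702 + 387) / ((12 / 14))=1895411 / 4212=450.00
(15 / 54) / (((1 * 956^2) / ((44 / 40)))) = 11 / 32901696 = 0.00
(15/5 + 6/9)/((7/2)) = 22/21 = 1.05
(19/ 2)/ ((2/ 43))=817/ 4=204.25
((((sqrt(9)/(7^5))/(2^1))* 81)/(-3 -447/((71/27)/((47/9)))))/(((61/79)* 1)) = -454329/43223570320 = -0.00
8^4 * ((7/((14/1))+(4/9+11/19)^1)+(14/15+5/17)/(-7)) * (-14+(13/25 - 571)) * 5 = -8208919666688/508725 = -16136261.57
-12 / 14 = -6 / 7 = -0.86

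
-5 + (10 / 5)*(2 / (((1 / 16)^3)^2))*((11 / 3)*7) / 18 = 2583691129 / 27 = 95692264.04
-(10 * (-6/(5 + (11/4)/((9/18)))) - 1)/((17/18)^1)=846/119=7.11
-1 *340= -340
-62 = -62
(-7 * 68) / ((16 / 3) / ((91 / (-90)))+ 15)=-43316 / 885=-48.94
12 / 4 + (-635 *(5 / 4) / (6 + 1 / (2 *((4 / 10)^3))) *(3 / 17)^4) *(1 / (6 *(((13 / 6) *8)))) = 1439477823 / 479911666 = 3.00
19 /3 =6.33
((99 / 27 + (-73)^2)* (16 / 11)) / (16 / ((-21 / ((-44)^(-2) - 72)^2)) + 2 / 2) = -5451094528 / 2774990215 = -1.96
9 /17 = 0.53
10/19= 0.53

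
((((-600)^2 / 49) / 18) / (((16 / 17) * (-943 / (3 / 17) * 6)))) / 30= -125 / 277242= -0.00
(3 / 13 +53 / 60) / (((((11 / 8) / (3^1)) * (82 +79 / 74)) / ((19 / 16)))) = 55537 / 1598220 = 0.03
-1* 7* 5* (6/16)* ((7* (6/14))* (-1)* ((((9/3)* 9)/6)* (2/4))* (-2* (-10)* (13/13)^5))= 14175/8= 1771.88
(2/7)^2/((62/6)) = 12/1519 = 0.01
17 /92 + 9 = 845 /92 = 9.18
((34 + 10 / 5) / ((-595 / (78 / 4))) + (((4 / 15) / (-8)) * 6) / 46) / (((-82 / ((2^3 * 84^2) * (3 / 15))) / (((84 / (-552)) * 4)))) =-914768064 / 9217825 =-99.24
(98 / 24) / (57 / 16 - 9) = -196 / 261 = -0.75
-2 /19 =-0.11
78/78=1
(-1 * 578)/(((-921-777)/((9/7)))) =867/1981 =0.44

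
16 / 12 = 1.33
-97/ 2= -48.50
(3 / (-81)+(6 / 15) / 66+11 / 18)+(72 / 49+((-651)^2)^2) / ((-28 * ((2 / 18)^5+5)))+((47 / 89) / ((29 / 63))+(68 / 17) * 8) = -1991805963313234766747677 / 1552575011830920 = -1282904818.21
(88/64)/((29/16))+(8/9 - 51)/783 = 4895/7047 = 0.69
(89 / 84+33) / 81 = 2861 / 6804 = 0.42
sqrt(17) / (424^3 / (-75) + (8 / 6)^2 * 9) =-75 * sqrt(17) / 76223824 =-0.00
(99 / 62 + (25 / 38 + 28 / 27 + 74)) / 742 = 614585 / 5900013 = 0.10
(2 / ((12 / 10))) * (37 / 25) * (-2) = -74 / 15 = -4.93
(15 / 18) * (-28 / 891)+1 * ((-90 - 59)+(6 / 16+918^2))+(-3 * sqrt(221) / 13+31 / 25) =450441444379 / 534600 - 3 * sqrt(221) / 13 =842573.16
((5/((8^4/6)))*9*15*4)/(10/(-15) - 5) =-0.70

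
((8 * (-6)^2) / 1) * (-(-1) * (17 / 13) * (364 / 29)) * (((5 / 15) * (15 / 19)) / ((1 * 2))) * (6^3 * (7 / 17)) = 30481920 / 551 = 55321.09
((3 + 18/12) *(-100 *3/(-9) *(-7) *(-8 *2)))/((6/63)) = 176400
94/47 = 2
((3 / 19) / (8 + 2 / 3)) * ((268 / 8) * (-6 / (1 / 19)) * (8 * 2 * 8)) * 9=-1041984 / 13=-80152.62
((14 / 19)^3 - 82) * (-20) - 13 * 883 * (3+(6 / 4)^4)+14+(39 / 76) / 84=-34916372059 / 384104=-90903.43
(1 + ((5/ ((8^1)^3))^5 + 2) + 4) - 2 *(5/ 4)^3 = 108851651152949/ 35184372088832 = 3.09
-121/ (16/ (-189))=22869/ 16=1429.31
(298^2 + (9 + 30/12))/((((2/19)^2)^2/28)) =162043346857/8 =20255418357.12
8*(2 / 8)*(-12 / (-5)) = 24 / 5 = 4.80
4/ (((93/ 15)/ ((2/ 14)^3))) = 20/ 10633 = 0.00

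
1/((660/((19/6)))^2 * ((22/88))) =361/3920400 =0.00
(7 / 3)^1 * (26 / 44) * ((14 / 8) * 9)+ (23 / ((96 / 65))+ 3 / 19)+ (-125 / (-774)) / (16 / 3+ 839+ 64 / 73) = 1993377216511 / 53232085984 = 37.45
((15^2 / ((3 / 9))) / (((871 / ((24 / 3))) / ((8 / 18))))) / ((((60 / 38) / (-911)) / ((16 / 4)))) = -5538880 / 871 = -6359.22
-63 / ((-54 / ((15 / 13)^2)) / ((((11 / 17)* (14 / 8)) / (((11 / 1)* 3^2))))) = 1225 / 68952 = 0.02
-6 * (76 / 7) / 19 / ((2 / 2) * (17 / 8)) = -192 / 119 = -1.61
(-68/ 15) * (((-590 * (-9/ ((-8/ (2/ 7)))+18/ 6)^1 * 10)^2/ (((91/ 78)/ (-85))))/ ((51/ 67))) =57153442485000/ 343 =166628112201.17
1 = 1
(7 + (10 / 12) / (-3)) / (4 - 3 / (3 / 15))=-0.61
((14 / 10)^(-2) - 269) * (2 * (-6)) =157872 / 49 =3221.88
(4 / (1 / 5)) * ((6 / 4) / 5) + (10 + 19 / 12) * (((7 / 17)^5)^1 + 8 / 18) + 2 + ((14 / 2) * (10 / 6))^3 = 81847565999 / 51114852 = 1601.25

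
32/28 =8/7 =1.14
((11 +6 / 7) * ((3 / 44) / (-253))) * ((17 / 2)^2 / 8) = -71961 / 2493568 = -0.03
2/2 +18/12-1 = 3/2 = 1.50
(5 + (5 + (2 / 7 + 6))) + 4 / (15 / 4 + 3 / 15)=9566 / 553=17.30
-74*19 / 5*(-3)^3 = 37962 / 5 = 7592.40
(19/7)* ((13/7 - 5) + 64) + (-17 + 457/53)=407226/2597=156.81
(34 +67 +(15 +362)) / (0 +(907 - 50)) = 478 / 857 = 0.56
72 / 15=24 / 5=4.80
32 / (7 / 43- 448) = -1376 / 19257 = -0.07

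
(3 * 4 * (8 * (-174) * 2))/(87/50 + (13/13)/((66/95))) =-27561600/2623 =-10507.66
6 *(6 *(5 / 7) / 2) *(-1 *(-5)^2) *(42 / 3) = -4500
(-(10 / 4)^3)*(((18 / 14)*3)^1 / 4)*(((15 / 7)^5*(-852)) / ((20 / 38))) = 2074403671875 / 1882384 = 1102008.77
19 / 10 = 1.90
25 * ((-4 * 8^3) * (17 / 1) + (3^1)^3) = -869725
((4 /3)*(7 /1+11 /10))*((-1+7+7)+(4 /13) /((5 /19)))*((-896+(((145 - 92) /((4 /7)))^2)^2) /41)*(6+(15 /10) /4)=4805227417060917 /2728960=1760827354.40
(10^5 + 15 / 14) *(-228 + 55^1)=-242202595 / 14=-17300185.36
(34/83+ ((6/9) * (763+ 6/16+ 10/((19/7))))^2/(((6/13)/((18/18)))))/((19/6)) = 14667858538007/81978768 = 178922.65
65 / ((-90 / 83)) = -1079 / 18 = -59.94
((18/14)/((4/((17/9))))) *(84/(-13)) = -51/13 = -3.92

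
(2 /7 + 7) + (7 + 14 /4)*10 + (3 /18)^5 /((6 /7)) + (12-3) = 39610993 /326592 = 121.29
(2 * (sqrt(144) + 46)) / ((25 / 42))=4872 / 25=194.88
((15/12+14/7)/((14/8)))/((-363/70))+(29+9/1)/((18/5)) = 11105/1089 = 10.20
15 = 15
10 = 10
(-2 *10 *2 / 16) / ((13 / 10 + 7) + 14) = -25 / 223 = -0.11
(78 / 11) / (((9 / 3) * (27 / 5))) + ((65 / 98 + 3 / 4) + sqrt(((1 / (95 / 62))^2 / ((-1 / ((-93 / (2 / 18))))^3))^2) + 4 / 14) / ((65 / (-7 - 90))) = -12727526511871398973 / 34148614500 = -372709894.62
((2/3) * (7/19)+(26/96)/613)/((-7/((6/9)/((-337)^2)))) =-45853/222220008024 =-0.00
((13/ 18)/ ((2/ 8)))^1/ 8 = 13/ 36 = 0.36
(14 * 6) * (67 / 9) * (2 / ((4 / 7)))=6566 / 3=2188.67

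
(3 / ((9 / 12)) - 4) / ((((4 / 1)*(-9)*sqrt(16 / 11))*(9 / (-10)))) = 0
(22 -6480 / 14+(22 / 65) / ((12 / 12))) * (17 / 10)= -1703706 / 2275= -748.88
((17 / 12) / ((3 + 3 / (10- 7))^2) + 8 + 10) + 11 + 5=6545 / 192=34.09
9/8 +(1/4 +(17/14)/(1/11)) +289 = 17009/56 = 303.73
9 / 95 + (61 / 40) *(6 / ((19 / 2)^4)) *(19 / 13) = 0.10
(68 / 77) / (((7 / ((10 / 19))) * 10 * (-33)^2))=68 / 11152449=0.00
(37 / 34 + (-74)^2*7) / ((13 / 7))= 9123275 / 442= 20640.89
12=12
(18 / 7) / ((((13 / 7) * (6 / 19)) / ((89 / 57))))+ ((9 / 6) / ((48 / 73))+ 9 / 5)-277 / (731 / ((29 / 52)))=16293579 / 1520480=10.72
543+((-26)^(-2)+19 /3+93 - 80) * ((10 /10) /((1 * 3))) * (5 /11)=36535787 /66924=545.93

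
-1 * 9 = -9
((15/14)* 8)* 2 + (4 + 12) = 232/7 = 33.14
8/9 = 0.89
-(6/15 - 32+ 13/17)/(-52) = -2621/4420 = -0.59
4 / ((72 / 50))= 25 / 9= 2.78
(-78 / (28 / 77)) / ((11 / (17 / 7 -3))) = 78 / 7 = 11.14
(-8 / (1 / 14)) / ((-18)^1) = 56 / 9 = 6.22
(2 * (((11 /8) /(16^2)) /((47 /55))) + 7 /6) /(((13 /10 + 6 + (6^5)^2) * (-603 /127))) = -0.00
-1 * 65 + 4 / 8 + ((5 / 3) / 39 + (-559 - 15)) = -149399 / 234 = -638.46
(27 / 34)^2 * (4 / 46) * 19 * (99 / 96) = 457083 / 425408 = 1.07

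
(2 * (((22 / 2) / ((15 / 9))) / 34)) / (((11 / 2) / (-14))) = -84 / 85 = -0.99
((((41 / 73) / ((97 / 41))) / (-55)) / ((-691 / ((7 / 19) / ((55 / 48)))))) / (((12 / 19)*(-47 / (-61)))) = 2871148 / 695658151925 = 0.00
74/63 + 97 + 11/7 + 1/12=25157/252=99.83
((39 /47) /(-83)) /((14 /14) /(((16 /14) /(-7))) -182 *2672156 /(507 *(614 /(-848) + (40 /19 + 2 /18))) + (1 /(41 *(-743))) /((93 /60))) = 1444021504536 /92843841126349380481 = 0.00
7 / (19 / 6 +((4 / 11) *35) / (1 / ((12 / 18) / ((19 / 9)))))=8778 / 9011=0.97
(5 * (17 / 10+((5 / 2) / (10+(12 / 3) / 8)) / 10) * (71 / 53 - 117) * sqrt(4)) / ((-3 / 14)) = 9304.23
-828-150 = -978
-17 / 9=-1.89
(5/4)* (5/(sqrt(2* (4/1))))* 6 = 75* sqrt(2)/8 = 13.26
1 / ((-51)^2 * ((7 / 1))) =1 / 18207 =0.00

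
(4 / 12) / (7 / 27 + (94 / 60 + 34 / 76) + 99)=855 / 259766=0.00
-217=-217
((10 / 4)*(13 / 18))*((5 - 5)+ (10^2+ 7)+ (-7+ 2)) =1105 / 6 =184.17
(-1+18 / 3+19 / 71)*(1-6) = -1870 / 71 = -26.34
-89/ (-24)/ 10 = 89/ 240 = 0.37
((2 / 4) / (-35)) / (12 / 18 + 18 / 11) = -0.01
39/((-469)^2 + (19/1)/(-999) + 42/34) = 662337/3735618319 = 0.00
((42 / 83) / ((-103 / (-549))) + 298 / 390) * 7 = 40390777 / 1667055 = 24.23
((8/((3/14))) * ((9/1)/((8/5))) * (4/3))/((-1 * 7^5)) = -0.02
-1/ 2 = -0.50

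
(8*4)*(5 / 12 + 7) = 712 / 3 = 237.33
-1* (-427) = 427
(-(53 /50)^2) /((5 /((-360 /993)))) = 16854 /206875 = 0.08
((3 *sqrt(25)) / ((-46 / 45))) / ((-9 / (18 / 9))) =75 / 23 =3.26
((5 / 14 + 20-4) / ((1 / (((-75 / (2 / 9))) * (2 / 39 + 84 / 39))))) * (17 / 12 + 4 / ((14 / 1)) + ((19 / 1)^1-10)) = -663933975 / 5096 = -130285.32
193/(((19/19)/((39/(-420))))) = -2509/140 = -17.92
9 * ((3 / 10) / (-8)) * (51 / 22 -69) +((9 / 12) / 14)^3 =217375677 / 9658880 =22.51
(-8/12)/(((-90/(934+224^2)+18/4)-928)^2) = -208978568/267342782403675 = -0.00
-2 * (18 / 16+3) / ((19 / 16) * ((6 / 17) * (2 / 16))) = -157.47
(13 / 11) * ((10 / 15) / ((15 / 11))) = 26 / 45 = 0.58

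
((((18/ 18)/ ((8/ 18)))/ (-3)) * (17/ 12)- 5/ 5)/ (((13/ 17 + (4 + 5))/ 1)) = -561/ 2656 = -0.21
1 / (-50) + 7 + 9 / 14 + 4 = 2034 / 175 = 11.62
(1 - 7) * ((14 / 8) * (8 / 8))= -21 / 2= -10.50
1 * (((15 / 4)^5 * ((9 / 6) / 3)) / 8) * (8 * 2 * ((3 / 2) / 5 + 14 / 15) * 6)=5619375 / 1024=5487.67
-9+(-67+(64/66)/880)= -137938/1815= -76.00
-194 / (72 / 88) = -2134 / 9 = -237.11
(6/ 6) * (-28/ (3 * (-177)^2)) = -0.00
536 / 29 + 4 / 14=3810 / 203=18.77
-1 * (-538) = 538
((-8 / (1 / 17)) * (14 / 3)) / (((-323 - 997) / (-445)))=-213.96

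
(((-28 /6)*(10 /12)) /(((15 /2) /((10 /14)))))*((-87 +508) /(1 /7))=-29470 /27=-1091.48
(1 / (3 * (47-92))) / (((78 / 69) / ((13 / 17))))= -23 / 4590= -0.01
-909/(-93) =303/31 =9.77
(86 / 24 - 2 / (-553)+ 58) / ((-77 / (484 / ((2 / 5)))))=-22478005 / 23226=-967.79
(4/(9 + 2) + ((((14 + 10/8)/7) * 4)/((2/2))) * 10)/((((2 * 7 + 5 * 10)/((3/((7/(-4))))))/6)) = -30321/2156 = -14.06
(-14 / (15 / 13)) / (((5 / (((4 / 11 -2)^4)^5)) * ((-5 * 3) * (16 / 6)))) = 96674124641003592822816768 / 84093749366570001150125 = 1149.60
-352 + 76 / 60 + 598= 3709 / 15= 247.27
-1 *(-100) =100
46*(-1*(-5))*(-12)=-2760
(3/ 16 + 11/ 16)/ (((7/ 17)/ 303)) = 5151/ 8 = 643.88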